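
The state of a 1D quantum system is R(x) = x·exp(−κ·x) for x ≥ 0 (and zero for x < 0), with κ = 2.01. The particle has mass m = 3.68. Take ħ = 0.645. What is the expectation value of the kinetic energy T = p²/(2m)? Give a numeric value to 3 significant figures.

0.228

T = −(ħ²/2m) d²/dx², so ⟨T⟩ = −(ħ²/2m) ∫ R*·R'' dx / ∫|R|² dx; with m = 3.68.
Differentiate x·exp(−κ·x) with the product rule; every integrand then reduces to terms xʲ·e^(−2κx) on [0, ∞), with ∫₀^∞ xʲ·e^(−2κx) dx = j!/(2κ)^(j+1).
State is unnormalized: ∫|R|² dx = 0.030786, and ∫R*·(−ħ²/2m · R'') dx = 0.0070305, so ⟨T⟩ = 0.0070305 / 0.030786.
⟨T⟩ = 0.22837.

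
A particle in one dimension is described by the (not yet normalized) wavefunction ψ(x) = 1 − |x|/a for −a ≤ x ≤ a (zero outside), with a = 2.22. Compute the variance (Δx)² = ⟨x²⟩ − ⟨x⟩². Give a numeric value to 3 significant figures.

0.493

Compute ⟨x⟩ and ⟨x²⟩ separately, then (Δx)² = ⟨x²⟩ − ⟨x⟩².
ψ is even, so ∫ over [−a, a] = 2∫₀ᵃ with ψ = 1 − x/a there: ∫₀ᵃ (1 − x/a)² dx = a/3, ∫₀ᵃ x²(1 − x/a)² dx = a³/30, ∫₀ᵃ x⁴(1 − x/a)² dx = a⁵/105.
Normalization: ∫|ψ|² dx = 1.4800.
⟨x⟩ = 0.0000 and ⟨x²⟩ = 0.49284.
(Δx)² = 0.49284 − (0.0000)² = 0.49284.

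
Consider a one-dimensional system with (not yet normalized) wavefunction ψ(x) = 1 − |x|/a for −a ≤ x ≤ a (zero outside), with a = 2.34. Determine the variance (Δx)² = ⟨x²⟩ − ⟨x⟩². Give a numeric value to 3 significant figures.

0.548

Compute ⟨x⟩ and ⟨x²⟩ separately, then (Δx)² = ⟨x²⟩ − ⟨x⟩².
ψ is even, so ∫ over [−a, a] = 2∫₀ᵃ with ψ = 1 − x/a there: ∫₀ᵃ (1 − x/a)² dx = a/3, ∫₀ᵃ x²(1 − x/a)² dx = a³/30, ∫₀ᵃ x⁴(1 − x/a)² dx = a⁵/105.
Normalization: ∫|ψ|² dx = 1.5600.
⟨x⟩ = 0.0000 and ⟨x²⟩ = 0.54756.
(Δx)² = 0.54756 − (0.0000)² = 0.54756.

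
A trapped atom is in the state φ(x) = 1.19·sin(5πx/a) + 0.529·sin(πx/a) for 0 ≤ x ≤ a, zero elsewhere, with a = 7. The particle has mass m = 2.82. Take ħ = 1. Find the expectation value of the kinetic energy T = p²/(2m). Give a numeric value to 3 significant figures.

0.751

T = −(ħ²/2m) d²/dx², so ⟨T⟩ = −(ħ²/2m) ∫ φ*·φ'' dx / ∫|φ|² dx; with m = 2.82.
d²/dx² sin(jπx/a) = −(jπ/a)²·sin(jπx/a); on 0 ≤ x ≤ a, ∫sin²(jπx/a) dx = a/2 and ∫sin(jπx/a)·sin(lπx/a) dx = 0 for j ≠ l, so only diagonal terms survive in ∫|φ|² and ∫φ·φ″; ∫φ·φ′ dx = [φ²/2] between the walls = 0.
State is unnormalized: ∫|φ|² dx = 5.9358, and ∫φ*·(−ħ²/2m · φ'') dx = 4.4601, so ⟨T⟩ = 4.4601 / 5.9358.
⟨T⟩ = 0.75139.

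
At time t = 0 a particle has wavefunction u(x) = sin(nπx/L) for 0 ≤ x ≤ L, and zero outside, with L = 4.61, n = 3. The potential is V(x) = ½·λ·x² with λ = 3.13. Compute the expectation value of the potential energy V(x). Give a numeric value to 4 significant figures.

10.90

⟨V⟩ = ∫ V(x)·|u|² dx / ∫|u|² dx.
With sin²θ = (1 − cos2θ)/2 on 0 ≤ x ≤ L: ∫sin²(nπx/L) dx = L/2, ∫x·sin²(nπx/L) dx = L²/4, ∫x²·sin²(nπx/L) dx = L³·(1/6 − 1/(4n²π²)); higher powers xᵏ the same way, integrating xᵏ·cos(2nπx/L) by parts.
State is unnormalized: ∫|u|² dx = 2.3050, and ∫u*·V(x)·u dx = 25.123, so ⟨V⟩ = 25.123 / 2.3050.
⟨V⟩ = 10.899.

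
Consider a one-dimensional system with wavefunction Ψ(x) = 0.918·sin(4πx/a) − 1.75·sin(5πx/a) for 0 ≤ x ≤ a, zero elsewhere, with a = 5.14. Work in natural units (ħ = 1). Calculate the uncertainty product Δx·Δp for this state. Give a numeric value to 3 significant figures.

Δx = √(⟨x²⟩−⟨x⟩²), Δp = √(⟨p²⟩−⟨p⟩²).
On 0 ≤ x ≤ a (j ≠ l): ∫sin²(jπx/a) dx = a/2, ∫sin(jπx/a)·sin(lπx/a) dx = 0; diagonal moments ∫x·sin²(jπx/a) dx = a²/4, ∫x²·sin²(jπx/a) dx = a³·(1/6 − 1/(4j²π²)); cross terms ∫x·sin(jπx/a)·sin(lπx/a) dx = 0 for j + l even and −4jla²/(π²(j² − l²)²) for j + l odd, ∫x²·sin(jπx/a)·sin(lπx/a) dx = (−1)^(j+l)·4jla³/(π²(j² − l²)²); higher powers the same way via product-to-sum and parts. d²/dx² sin(jπx/a) = −(jπ/a)²·sin(jπx/a); on 0 ≤ x ≤ a, ∫sin²(jπx/a) dx = a/2 and ∫sin(jπx/a)·sin(lπx/a) dx = 0 for j ≠ l, so only diagonal terms survive in ∫|Ψ|² and ∫Ψ·Ψ″; ∫Ψ·Ψ′ dx = [Ψ²/2] between the walls = 0.
Normalization: ∫|Ψ|² dx = 10.036.
⟨x⟩ = 3.4164, ⟨x²⟩ = 13.097 ⇒ Δx = 1.1938.
⟨p⟩ = 0.0000, ⟨p²⟩ = 8.6138 ⇒ Δp = 2.9349.
Δx·Δp = 3.5038.

3.50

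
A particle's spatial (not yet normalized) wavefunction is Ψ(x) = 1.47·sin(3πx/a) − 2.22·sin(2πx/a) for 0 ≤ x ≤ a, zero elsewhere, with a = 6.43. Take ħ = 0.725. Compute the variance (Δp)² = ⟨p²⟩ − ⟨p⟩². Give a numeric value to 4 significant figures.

0.6931

Compute ⟨p⟩ and ⟨p²⟩ separately; (Δp)² = ⟨p²⟩ − ⟨p⟩².
d²/dx² sin(jπx/a) = −(jπ/a)²·sin(jπx/a); on 0 ≤ x ≤ a, ∫sin²(jπx/a) dx = a/2 and ∫sin(jπx/a)·sin(lπx/a) dx = 0 for j ≠ l, so only diagonal terms survive in ∫|Ψ|² and ∫Ψ·Ψ″; ∫Ψ·Ψ′ dx = [Ψ²/2] between the walls = 0.
Normalization: ∫|Ψ|² dx = 22.792.
⟨p⟩ = 0.0000 and ⟨p²⟩ = 0.69313.
(Δp)² = 0.69313 − (0.0000)² = 0.69313.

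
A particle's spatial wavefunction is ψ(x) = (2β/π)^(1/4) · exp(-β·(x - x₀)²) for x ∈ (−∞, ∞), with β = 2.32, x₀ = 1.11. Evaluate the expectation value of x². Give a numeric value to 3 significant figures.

1.34

⟨x²⟩ = ∫ x²·|ψ|² dx (integrals over the domain).
Gaussian moments (u = x − x₀): ∫u^(2j)·e^(−2βu²) du = (2j−1)!!/(4β)^j · √(π/(2β)), odd powers integrate to 0; here √(π/(2β)) = 0.82284.
⟨x²⟩ = 1.3399.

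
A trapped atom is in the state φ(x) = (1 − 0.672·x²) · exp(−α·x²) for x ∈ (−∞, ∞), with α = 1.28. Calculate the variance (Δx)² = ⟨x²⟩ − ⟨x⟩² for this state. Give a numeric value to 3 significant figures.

0.117

Compute ⟨x⟩ and ⟨x²⟩ separately, then (Δx)² = ⟨x²⟩ − ⟨x⟩².
Expand each integrand as polynomial × e^(−2αx²) and use ∫x^(2j)·e^(−2αx²) dx = (2j−1)!!/(4α)^j · √(π/(2α)), odd powers → 0; here √(π/(2α)) = 1.1078.
Normalization: ∫|φ|² dx = 0.87424.
⟨x⟩ = 0.0000 and ⟨x²⟩ = 0.11654.
(Δx)² = 0.11654 − (0.0000)² = 0.11654.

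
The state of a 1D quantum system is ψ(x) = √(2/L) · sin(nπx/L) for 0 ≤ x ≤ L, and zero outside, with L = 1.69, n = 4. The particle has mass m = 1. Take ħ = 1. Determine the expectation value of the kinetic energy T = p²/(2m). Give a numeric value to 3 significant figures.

27.6

T = −(ħ²/2m) d²/dx², so ⟨T⟩ = −(ħ²/2m) ∫ ψ*·ψ'' dx; with m = 1.
d/dx sin(nπx/L) = (nπ/L)·cos(nπx/L) and d²/dx² sin(nπx/L) = −(nπ/L)²·sin(nπx/L); on 0 ≤ x ≤ L, ∫sin²(nπx/L) dx = L/2 and ∫sin(nπx/L)·cos(nπx/L) dx = 0.
⟨T⟩ = 27.645.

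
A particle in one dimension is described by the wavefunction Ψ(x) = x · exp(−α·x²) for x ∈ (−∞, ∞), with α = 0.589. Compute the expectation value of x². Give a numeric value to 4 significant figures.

1.273

⟨x²⟩ = ∫ x²·|Ψ|² dx / ∫|Ψ|² dx (integrals over the domain).
Expand each integrand as polynomial × e^(−2αx²) and use ∫x^(2j)·e^(−2αx²) dx = (2j−1)!!/(4α)^j · √(π/(2α)), odd powers → 0; here √(π/(2α)) = 1.6331.
State is unnormalized: ∫|Ψ|² dx = 0.69315, and ∫Ψ*·x²·Ψ dx = 0.88262, so ⟨x²⟩ = 0.88262 / 0.69315.
⟨x²⟩ = 1.2733.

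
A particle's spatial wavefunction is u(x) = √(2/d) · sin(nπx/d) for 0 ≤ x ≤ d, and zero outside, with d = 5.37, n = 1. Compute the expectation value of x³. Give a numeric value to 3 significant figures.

⟨x³⟩ = ∫ x³·|u|² dx (integrals over the domain).
With sin²θ = (1 − cos2θ)/2 on 0 ≤ x ≤ d: ∫sin²(nπx/d) dx = d/2, ∫x·sin²(nπx/d) dx = d²/4, ∫x²·sin²(nπx/d) dx = d³·(1/6 − 1/(4n²π²)); higher powers xᵏ the same way, integrating xᵏ·cos(2nπx/d) by parts.
⟨x³⟩ = 26.946.

26.9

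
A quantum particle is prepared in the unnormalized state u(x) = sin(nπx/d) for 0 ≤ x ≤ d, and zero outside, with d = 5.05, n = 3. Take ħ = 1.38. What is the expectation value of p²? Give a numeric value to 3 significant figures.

6.63

p² u = −ħ² d²u/dx²; ⟨p²⟩ = −ħ² ∫ u*·u'' dx / ∫|u|² dx.
d/dx sin(nπx/d) = (nπ/d)·cos(nπx/d) and d²/dx² sin(nπx/d) = −(nπ/d)²·sin(nπx/d); on 0 ≤ x ≤ d, ∫sin²(nπx/d) dx = d/2 and ∫sin(nπx/d)·cos(nπx/d) dx = 0.
State is unnormalized: ∫|u|² dx = 2.5250, and ∫u*·(−ħ² u'') dx = 16.749, so ⟨p²⟩ = 16.749 / 2.5250.
⟨p²⟩ = 6.6331.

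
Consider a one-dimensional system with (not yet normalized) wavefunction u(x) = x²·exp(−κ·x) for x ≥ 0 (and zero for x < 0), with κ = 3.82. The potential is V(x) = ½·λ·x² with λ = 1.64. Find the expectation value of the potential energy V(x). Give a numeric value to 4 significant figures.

⟨V⟩ = ∫ V(x)·|u|² dx / ∫|u|² dx.
Every integrand reduces to terms xʲ·e^(−2κx) on [0, ∞); use ∫₀^∞ xʲ·e^(−2κx) dx = j!/(2κ)^(j+1).
State is unnormalized: ∫|u|² dx = 0.00092203, and ∫u*·V(x)·u dx = 0.00038859, so ⟨V⟩ = 0.00038859 / 0.00092203.
⟨V⟩ = 0.42145.

0.4215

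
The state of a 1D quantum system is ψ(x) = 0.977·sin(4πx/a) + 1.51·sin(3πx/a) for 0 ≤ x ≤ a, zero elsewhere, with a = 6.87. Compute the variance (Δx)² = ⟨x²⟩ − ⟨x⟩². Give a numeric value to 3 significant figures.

Compute ⟨x⟩ and ⟨x²⟩ separately, then (Δx)² = ⟨x²⟩ − ⟨x⟩².
On 0 ≤ x ≤ a (j ≠ l): ∫sin²(jπx/a) dx = a/2, ∫sin(jπx/a)·sin(lπx/a) dx = 0; diagonal moments ∫x·sin²(jπx/a) dx = a²/4, ∫x²·sin²(jπx/a) dx = a³·(1/6 − 1/(4j²π²)); cross terms ∫x·sin(jπx/a)·sin(lπx/a) dx = 0 for j + l even and −4jla²/(π²(j² − l²)²) for j + l odd, ∫x²·sin(jπx/a)·sin(lπx/a) dx = (−1)^(j+l)·4jla³/(π²(j² − l²)²); higher powers the same way via product-to-sum and parts.
Normalization: ∫|ψ|² dx = 11.111.
⟨x⟩ = 2.1910 and ⟨x²⟩ = 6.9549.
(Δx)² = 6.9549 − (2.1910)² = 2.1542.

2.15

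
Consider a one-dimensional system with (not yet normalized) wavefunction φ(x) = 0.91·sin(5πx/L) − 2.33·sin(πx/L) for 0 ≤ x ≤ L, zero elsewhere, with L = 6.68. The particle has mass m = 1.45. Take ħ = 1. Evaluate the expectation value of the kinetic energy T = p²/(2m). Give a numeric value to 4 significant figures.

T = −(ħ²/2m) d²/dx², so ⟨T⟩ = −(ħ²/2m) ∫ φ*·φ'' dx / ∫|φ|² dx; with m = 1.45.
d²/dx² sin(jπx/L) = −(jπ/L)²·sin(jπx/L); on 0 ≤ x ≤ L, ∫sin²(jπx/L) dx = L/2 and ∫sin(jπx/L)·sin(lπx/L) dx = 0 for j ≠ l, so only diagonal terms survive in ∫|φ|² and ∫φ·φ″; ∫φ·φ′ dx = [φ²/2] between the walls = 0.
State is unnormalized: ∫|φ|² dx = 20.898, and ∫φ*·(−ħ²/2m · φ'') dx = 6.6567, so ⟨T⟩ = 6.6567 / 20.898.
⟨T⟩ = 0.31853.

0.3185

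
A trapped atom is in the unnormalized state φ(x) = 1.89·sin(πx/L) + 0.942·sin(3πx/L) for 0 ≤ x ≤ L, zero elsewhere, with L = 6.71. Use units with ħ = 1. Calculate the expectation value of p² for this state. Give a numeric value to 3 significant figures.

p² φ = −ħ² d²φ/dx²; ⟨p²⟩ = −ħ² ∫ φ*·φ'' dx / ∫|φ|² dx.
d²/dx² sin(jπx/L) = −(jπ/L)²·sin(jπx/L); on 0 ≤ x ≤ L, ∫sin²(jπx/L) dx = L/2 and ∫sin(jπx/L)·sin(lπx/L) dx = 0 for j ≠ l, so only diagonal terms survive in ∫|φ|² and ∫φ·φ″; ∫φ·φ′ dx = [φ²/2] between the walls = 0.
State is unnormalized: ∫|φ|² dx = 14.962, and ∫φ*·(−ħ² φ'') dx = 8.5005, so ⟨p²⟩ = 8.5005 / 14.962.
⟨p²⟩ = 0.56816.

0.568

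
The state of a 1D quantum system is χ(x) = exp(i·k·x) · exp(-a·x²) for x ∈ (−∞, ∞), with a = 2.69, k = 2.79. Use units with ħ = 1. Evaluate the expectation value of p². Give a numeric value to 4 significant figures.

10.47

p² χ = −ħ² d²χ/dx²; ⟨p²⟩ = −ħ² ∫ χ*·χ'' dx / ∫|χ|² dx.
Gaussian moments: ∫x^(2j)·e^(−2ax²) dx = (2j−1)!!/(4a)^j · √(π/(2a)), odd powers integrate to 0; here √(π/(2a)) = 0.76416. Derivatives: χ′ = (ik − 2ax)·χ, χ″ = ((ik − 2ax)² − 2a)·χ; the odd-in-x pieces drop out.
State is unnormalized: ∫|χ|² dx = 0.76416, and ∫χ*·(−ħ² χ'') dx = 8.0039, so ⟨p²⟩ = 8.0039 / 0.76416.
⟨p²⟩ = 10.474.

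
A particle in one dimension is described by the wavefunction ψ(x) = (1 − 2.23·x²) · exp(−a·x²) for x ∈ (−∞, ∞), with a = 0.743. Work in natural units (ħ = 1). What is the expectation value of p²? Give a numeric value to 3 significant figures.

p² ψ = −ħ² d²ψ/dx²; ⟨p²⟩ = −ħ² ∫ ψ*·ψ'' dx / ∫|ψ|² dx.
Expand each integrand as polynomial × e^(−2ax²) and use ∫x^(2j)·e^(−2ax²) dx = (2j−1)!!/(4a)^j · √(π/(2a)), odd powers → 0; here √(π/(2a)) = 1.4540. Differentiate with the product rule, d/dx e^(−ax²) = −2ax·e^(−ax²).
State is unnormalized: ∫|ψ|² dx = 1.7279, and ∫ψ*·(−ħ² ψ'') dx = 6.9591, so ⟨p²⟩ = 6.9591 / 1.7279.
⟨p²⟩ = 4.0276.

4.03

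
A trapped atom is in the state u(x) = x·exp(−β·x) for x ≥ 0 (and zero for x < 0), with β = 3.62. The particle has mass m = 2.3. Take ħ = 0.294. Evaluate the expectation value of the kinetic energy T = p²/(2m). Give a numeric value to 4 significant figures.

T = −(ħ²/2m) d²/dx², so ⟨T⟩ = −(ħ²/2m) ∫ u*·u'' dx / ∫|u|² dx; with m = 2.3.
Differentiate x·exp(−β·x) with the product rule; every integrand then reduces to terms xʲ·e^(−2βx) on [0, ∞), with ∫₀^∞ xʲ·e^(−2βx) dx = j!/(2β)^(j+1).
State is unnormalized: ∫|u|² dx = 0.0052700, and ∫u*·(−ħ²/2m · u'') dx = 0.0012977, so ⟨T⟩ = 0.0012977 / 0.0052700.
⟨T⟩ = 0.24624.

0.2462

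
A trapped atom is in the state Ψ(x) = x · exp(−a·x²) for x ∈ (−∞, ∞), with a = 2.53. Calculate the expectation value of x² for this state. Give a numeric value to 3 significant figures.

0.296

⟨x²⟩ = ∫ x²·|Ψ|² dx / ∫|Ψ|² dx (integrals over the domain).
Expand each integrand as polynomial × e^(−2ax²) and use ∫x^(2j)·e^(−2ax²) dx = (2j−1)!!/(4a)^j · √(π/(2a)), odd powers → 0; here √(π/(2a)) = 0.78795.
State is unnormalized: ∫|Ψ|² dx = 0.077861, and ∫Ψ*·x²·Ψ dx = 0.023081, so ⟨x²⟩ = 0.023081 / 0.077861.
⟨x²⟩ = 0.29644.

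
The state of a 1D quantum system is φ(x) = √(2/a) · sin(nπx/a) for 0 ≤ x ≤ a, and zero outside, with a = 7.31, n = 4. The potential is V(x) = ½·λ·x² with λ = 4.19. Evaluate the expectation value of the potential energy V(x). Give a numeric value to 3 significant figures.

⟨V⟩ = ∫ V(x)·|φ|² dx.
With sin²θ = (1 − cos2θ)/2 on 0 ≤ x ≤ a: ∫sin²(nπx/a) dx = a/2, ∫x·sin²(nπx/a) dx = a²/4, ∫x²·sin²(nπx/a) dx = a³·(1/6 − 1/(4n²π²)); higher powers xᵏ the same way, integrating xᵏ·cos(2nπx/a) by parts.
⟨V⟩ = 36.962.

37.0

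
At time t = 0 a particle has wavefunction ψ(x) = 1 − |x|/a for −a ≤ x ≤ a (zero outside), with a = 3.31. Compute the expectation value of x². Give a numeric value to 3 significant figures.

⟨x²⟩ = ∫ x²·|ψ|² dx / ∫|ψ|² dx (integrals over the domain).
ψ is even, so ∫ over [−a, a] = 2∫₀ᵃ with ψ = 1 − x/a there: ∫₀ᵃ (1 − x/a)² dx = a/3, ∫₀ᵃ x²(1 − x/a)² dx = a³/30, ∫₀ᵃ x⁴(1 − x/a)² dx = a⁵/105.
State is unnormalized: ∫|ψ|² dx = 2.2067, and ∫ψ*·x²·ψ dx = 2.4176, so ⟨x²⟩ = 2.4176 / 2.2067.
⟨x²⟩ = 1.0956.

1.10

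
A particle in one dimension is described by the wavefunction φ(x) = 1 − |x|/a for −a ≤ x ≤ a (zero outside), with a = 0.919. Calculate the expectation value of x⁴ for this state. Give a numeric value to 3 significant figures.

⟨x⁴⟩ = ∫ x⁴·|φ|² dx / ∫|φ|² dx (integrals over the domain).
φ is even, so ∫ over [−a, a] = 2∫₀ᵃ with φ = 1 − x/a there: ∫₀ᵃ (1 − x/a)² dx = a/3, ∫₀ᵃ x²(1 − x/a)² dx = a³/30, ∫₀ᵃ x⁴(1 − x/a)² dx = a⁵/105.
State is unnormalized: ∫|φ|² dx = 0.61267, and ∫φ*·x⁴·φ dx = 0.012486, so ⟨x⁴⟩ = 0.012486 / 0.61267.
⟨x⁴⟩ = 0.020380.

0.0204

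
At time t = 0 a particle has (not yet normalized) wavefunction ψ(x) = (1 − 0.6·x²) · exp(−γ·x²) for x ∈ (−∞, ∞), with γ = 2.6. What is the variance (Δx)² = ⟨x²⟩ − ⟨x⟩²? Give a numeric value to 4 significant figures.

Compute ⟨x⟩ and ⟨x²⟩ separately, then (Δx)² = ⟨x²⟩ − ⟨x⟩².
Expand each integrand as polynomial × e^(−2γx²) and use ∫x^(2j)·e^(−2γx²) dx = (2j−1)!!/(4γ)^j · √(π/(2γ)), odd powers → 0; here √(π/(2γ)) = 0.77727.
Normalization: ∫|ψ|² dx = 0.69535.
⟨x⟩ = 0.0000 and ⟨x²⟩ = 0.075643.
(Δx)² = 0.075643 − (0.0000)² = 0.075643.

0.07564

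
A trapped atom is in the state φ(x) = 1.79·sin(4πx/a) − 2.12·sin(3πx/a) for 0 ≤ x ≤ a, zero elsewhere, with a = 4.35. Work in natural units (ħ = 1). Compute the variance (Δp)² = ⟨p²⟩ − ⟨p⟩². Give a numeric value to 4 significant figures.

Compute ⟨p⟩ and ⟨p²⟩ separately; (Δp)² = ⟨p²⟩ − ⟨p⟩².
d²/dx² sin(jπx/a) = −(jπ/a)²·sin(jπx/a); on 0 ≤ x ≤ a, ∫sin²(jπx/a) dx = a/2 and ∫sin(jπx/a)·sin(lπx/a) dx = 0 for j ≠ l, so only diagonal terms survive in ∫|φ|² and ∫φ·φ″; ∫φ·φ′ dx = [φ²/2] between the walls = 0.
Normalization: ∫|φ|² dx = 16.744.
⟨p⟩ = 0.0000 and ⟨p²⟩ = 6.2138.
(Δp)² = 6.2138 − (0.0000)² = 6.2138.

6.214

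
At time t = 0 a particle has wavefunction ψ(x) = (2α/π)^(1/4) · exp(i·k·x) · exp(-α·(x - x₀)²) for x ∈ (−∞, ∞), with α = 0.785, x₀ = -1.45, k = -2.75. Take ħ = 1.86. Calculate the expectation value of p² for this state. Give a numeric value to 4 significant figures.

p² ψ = −ħ² d²ψ/dx²; ⟨p²⟩ = −ħ² ∫ ψ*·ψ'' dx.
Gaussian moments (u = x − x₀): ∫u^(2j)·e^(−2αu²) du = (2j−1)!!/(4α)^j · √(π/(2α)), odd powers integrate to 0; here √(π/(2α)) = 1.4146. Derivatives: ψ′ = (ik − 2αu)·ψ, ψ″ = ((ik − 2αu)² − 2α)·ψ; the odd-in-u pieces drop out.
⟨p²⟩ = 28.879.

28.88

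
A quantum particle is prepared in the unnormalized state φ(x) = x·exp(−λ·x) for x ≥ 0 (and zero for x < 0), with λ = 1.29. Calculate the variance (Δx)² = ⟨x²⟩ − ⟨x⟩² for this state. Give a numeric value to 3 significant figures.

0.451

Compute ⟨x⟩ and ⟨x²⟩ separately, then (Δx)² = ⟨x²⟩ − ⟨x⟩².
Every integrand reduces to terms xʲ·e^(−2λx) on [0, ∞); use ∫₀^∞ xʲ·e^(−2λx) dx = j!/(2λ)^(j+1).
Normalization: ∫|φ|² dx = 0.11646.
⟨x⟩ = 1.1628 and ⟨x²⟩ = 1.8028.
(Δx)² = 1.8028 − (1.1628)² = 0.45069.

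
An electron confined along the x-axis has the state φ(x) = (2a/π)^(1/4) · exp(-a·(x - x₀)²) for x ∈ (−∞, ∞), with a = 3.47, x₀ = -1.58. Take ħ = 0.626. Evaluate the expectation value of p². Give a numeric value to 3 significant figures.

1.36

p² φ = −ħ² d²φ/dx²; ⟨p²⟩ = −ħ² ∫ φ*·φ'' dx.
Gaussian moments (u = x − x₀): ∫u^(2j)·e^(−2au²) du = (2j−1)!!/(4a)^j · √(π/(2a)), odd powers integrate to 0; here √(π/(2a)) = 0.67281. Derivatives: d/dx e^(−au²) = −2au·e^(−au²), d²/dx² e^(−au²) = (4a²u² − 2a)·e^(−au²).
⟨p²⟩ = 1.3598.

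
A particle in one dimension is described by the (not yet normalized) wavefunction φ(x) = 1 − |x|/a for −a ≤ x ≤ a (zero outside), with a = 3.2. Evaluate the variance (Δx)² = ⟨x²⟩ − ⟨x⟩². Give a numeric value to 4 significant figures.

1.024

Compute ⟨x⟩ and ⟨x²⟩ separately, then (Δx)² = ⟨x²⟩ − ⟨x⟩².
φ is even, so ∫ over [−a, a] = 2∫₀ᵃ with φ = 1 − x/a there: ∫₀ᵃ (1 − x/a)² dx = a/3, ∫₀ᵃ x²(1 − x/a)² dx = a³/30, ∫₀ᵃ x⁴(1 − x/a)² dx = a⁵/105.
Normalization: ∫|φ|² dx = 2.1333.
⟨x⟩ = 0.0000 and ⟨x²⟩ = 1.0240.
(Δx)² = 1.0240 − (0.0000)² = 1.0240.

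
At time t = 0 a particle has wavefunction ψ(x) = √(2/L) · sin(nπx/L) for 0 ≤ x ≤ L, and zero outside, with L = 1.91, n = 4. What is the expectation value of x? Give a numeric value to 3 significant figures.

⟨x⟩ = ∫ x·|ψ|² dx (integrals over the domain).
With sin²θ = (1 − cos2θ)/2 on 0 ≤ x ≤ L: ∫sin²(nπx/L) dx = L/2, ∫x·sin²(nπx/L) dx = L²/4, ∫x²·sin²(nπx/L) dx = L³·(1/6 − 1/(4n²π²)); higher powers xᵏ the same way, integrating xᵏ·cos(2nπx/L) by parts.
⟨x⟩ = 0.95500.

0.955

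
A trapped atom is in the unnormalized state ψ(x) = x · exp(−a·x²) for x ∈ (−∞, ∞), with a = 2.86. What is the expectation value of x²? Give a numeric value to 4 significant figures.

0.2622

⟨x²⟩ = ∫ x²·|ψ|² dx / ∫|ψ|² dx (integrals over the domain).
Expand each integrand as polynomial × e^(−2ax²) and use ∫x^(2j)·e^(−2ax²) dx = (2j−1)!!/(4a)^j · √(π/(2a)), odd powers → 0; here √(π/(2a)) = 0.74110.
State is unnormalized: ∫|ψ|² dx = 0.064781, and ∫ψ*·x²·ψ dx = 0.016988, so ⟨x²⟩ = 0.016988 / 0.064781.
⟨x²⟩ = 0.26224.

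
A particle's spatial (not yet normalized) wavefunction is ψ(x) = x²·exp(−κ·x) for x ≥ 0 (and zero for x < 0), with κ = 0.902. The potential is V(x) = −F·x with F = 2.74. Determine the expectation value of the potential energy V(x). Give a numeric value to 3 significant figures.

-7.59

⟨V⟩ = ∫ V(x)·|ψ|² dx / ∫|ψ|² dx.
Every integrand reduces to terms xʲ·e^(−2κx) on [0, ∞); use ∫₀^∞ xʲ·e^(−2κx) dx = j!/(2κ)^(j+1).
State is unnormalized: ∫|ψ|² dx = 1.2561, and ∫ψ*·V(x)·ψ dx = -9.5392, so ⟨V⟩ = -9.5392 / 1.2561.
⟨V⟩ = -7.5942.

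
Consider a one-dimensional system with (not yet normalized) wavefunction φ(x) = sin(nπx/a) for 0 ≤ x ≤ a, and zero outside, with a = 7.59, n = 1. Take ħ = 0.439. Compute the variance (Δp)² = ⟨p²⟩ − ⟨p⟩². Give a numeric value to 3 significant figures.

Compute ⟨p⟩ and ⟨p²⟩ separately; (Δp)² = ⟨p²⟩ − ⟨p⟩².
d/dx sin(nπx/a) = (nπ/a)·cos(nπx/a) and d²/dx² sin(nπx/a) = −(nπ/a)²·sin(nπx/a); on 0 ≤ x ≤ a, ∫sin²(nπx/a) dx = a/2 and ∫sin(nπx/a)·cos(nπx/a) dx = 0.
Normalization: ∫|φ|² dx = 3.7950.
⟨p⟩ = 0.0000 and ⟨p²⟩ = 0.033018.
(Δp)² = 0.033018 − (0.0000)² = 0.033018.

0.0330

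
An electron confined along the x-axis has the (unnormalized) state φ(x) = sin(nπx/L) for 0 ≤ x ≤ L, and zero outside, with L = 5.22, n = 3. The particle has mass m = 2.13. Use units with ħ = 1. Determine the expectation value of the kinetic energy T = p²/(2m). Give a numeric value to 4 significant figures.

0.7652

T = −(ħ²/2m) d²/dx², so ⟨T⟩ = −(ħ²/2m) ∫ φ*·φ'' dx / ∫|φ|² dx; with m = 2.13.
d/dx sin(nπx/L) = (nπ/L)·cos(nπx/L) and d²/dx² sin(nπx/L) = −(nπ/L)²·sin(nπx/L); on 0 ≤ x ≤ L, ∫sin²(nπx/L) dx = L/2 and ∫sin(nπx/L)·cos(nπx/L) dx = 0.
State is unnormalized: ∫|φ|² dx = 2.6100, and ∫φ*·(−ħ²/2m · φ'') dx = 1.9972, so ⟨T⟩ = 1.9972 / 2.6100.
⟨T⟩ = 0.76523.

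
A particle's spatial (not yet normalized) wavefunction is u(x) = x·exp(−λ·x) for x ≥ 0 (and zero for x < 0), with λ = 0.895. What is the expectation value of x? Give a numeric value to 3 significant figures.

1.68

⟨x⟩ = ∫ x·|u|² dx / ∫|u|² dx (integrals over the domain).
Every integrand reduces to terms xʲ·e^(−2λx) on [0, ∞); use ∫₀^∞ xʲ·e^(−2λx) dx = j!/(2λ)^(j+1).
State is unnormalized: ∫|u|² dx = 0.34872, and ∫u*·x·u dx = 0.58444, so ⟨x⟩ = 0.58444 / 0.34872.
⟨x⟩ = 1.6760.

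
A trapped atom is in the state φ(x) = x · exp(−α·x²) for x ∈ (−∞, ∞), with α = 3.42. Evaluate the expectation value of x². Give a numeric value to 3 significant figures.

⟨x²⟩ = ∫ x²·|φ|² dx / ∫|φ|² dx (integrals over the domain).
Expand each integrand as polynomial × e^(−2αx²) and use ∫x^(2j)·e^(−2αx²) dx = (2j−1)!!/(4α)^j · √(π/(2α)), odd powers → 0; here √(π/(2α)) = 0.67771.
State is unnormalized: ∫|φ|² dx = 0.049541, and ∫φ*·x²·φ dx = 0.010864, so ⟨x²⟩ = 0.010864 / 0.049541.
⟨x²⟩ = 0.21930.

0.219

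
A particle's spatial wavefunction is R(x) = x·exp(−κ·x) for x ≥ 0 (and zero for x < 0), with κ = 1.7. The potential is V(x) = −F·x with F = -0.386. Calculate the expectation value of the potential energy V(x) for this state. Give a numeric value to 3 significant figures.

⟨V⟩ = ∫ V(x)·|R|² dx / ∫|R|² dx.
Every integrand reduces to terms xʲ·e^(−2κx) on [0, ∞); use ∫₀^∞ xʲ·e^(−2κx) dx = j!/(2κ)^(j+1).
State is unnormalized: ∫|R|² dx = 0.050885, and ∫R*·V(x)·R dx = 0.017331, so ⟨V⟩ = 0.017331 / 0.050885.
⟨V⟩ = 0.34059.

0.341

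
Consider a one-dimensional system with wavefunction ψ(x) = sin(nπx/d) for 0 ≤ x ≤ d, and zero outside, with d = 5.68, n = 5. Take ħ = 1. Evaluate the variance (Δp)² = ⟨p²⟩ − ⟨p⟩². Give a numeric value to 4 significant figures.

Compute ⟨p⟩ and ⟨p²⟩ separately; (Δp)² = ⟨p²⟩ − ⟨p⟩².
d/dx sin(nπx/d) = (nπ/d)·cos(nπx/d) and d²/dx² sin(nπx/d) = −(nπ/d)²·sin(nπx/d); on 0 ≤ x ≤ d, ∫sin²(nπx/d) dx = d/2 and ∫sin(nπx/d)·cos(nπx/d) dx = 0.
Normalization: ∫|ψ|² dx = 2.8400.
⟨p⟩ = 0.0000 and ⟨p²⟩ = 7.6479.
(Δp)² = 7.6479 − (0.0000)² = 7.6479.

7.648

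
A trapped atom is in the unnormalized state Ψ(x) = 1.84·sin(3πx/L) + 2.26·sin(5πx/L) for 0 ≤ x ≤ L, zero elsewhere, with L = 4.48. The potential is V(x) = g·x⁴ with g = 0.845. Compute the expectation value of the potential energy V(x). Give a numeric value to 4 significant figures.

92.30

⟨V⟩ = ∫ V(x)·|Ψ|² dx / ∫|Ψ|² dx.
On 0 ≤ x ≤ L (j ≠ l): ∫sin²(jπx/L) dx = L/2, ∫sin(jπx/L)·sin(lπx/L) dx = 0; diagonal moments ∫x·sin²(jπx/L) dx = L²/4, ∫x²·sin²(jπx/L) dx = L³·(1/6 − 1/(4j²π²)); cross terms ∫x·sin(jπx/L)·sin(lπx/L) dx = 0 for j + l even and −4jlL²/(π²(j² − l²)²) for j + l odd, ∫x²·sin(jπx/L)·sin(lπx/L) dx = (−1)^(j+l)·4jlL³/(π²(j² − l²)²); higher powers the same way via product-to-sum and parts.
State is unnormalized: ∫|Ψ|² dx = 19.025, and ∫Ψ*·V(x)·Ψ dx = 1756.0, so ⟨V⟩ = 1756.0 / 19.025.
⟨V⟩ = 92.299.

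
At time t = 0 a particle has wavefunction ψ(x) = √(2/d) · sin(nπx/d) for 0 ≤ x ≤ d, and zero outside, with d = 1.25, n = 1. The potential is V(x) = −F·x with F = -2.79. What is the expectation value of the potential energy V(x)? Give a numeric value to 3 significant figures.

⟨V⟩ = ∫ V(x)·|ψ|² dx.
With sin²θ = (1 − cos2θ)/2 on 0 ≤ x ≤ d: ∫sin²(nπx/d) dx = d/2, ∫x·sin²(nπx/d) dx = d²/4, ∫x²·sin²(nπx/d) dx = d³·(1/6 − 1/(4n²π²)); higher powers xᵏ the same way, integrating xᵏ·cos(2nπx/d) by parts.
⟨V⟩ = 1.7438.

1.74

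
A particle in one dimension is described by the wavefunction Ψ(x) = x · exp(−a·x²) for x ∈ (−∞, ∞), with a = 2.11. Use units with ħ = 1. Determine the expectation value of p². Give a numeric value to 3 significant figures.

6.33

p² Ψ = −ħ² d²Ψ/dx²; ⟨p²⟩ = −ħ² ∫ Ψ*·Ψ'' dx / ∫|Ψ|² dx.
Expand each integrand as polynomial × e^(−2ax²) and use ∫x^(2j)·e^(−2ax²) dx = (2j−1)!!/(4a)^j · √(π/(2a)), odd powers → 0; here √(π/(2a)) = 0.86282. Differentiate with the product rule, d/dx e^(−ax²) = −2ax·e^(−ax²).
State is unnormalized: ∫|Ψ|² dx = 0.10223, and ∫Ψ*·(−ħ² Ψ'') dx = 0.64711, so ⟨p²⟩ = 0.64711 / 0.10223.
⟨p²⟩ = 6.3300.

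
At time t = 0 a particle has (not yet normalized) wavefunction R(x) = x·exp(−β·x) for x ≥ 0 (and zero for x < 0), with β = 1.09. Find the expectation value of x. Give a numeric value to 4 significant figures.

⟨x⟩ = ∫ x·|R|² dx / ∫|R|² dx (integrals over the domain).
Every integrand reduces to terms xʲ·e^(−2βx) on [0, ∞); use ∫₀^∞ xʲ·e^(−2βx) dx = j!/(2β)^(j+1).
State is unnormalized: ∫|R|² dx = 0.19305, and ∫R*·x·R dx = 0.26566, so ⟨x⟩ = 0.26566 / 0.19305.
⟨x⟩ = 1.3761.

1.376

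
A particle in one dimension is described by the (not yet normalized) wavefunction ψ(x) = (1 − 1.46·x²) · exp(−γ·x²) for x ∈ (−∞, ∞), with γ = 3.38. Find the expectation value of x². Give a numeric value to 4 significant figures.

0.04759

⟨x²⟩ = ∫ x²·|ψ|² dx / ∫|ψ|² dx (integrals over the domain).
Expand each integrand as polynomial × e^(−2γx²) and use ∫x^(2j)·e^(−2γx²) dx = (2j−1)!!/(4γ)^j · √(π/(2γ)), odd powers → 0; here √(π/(2γ)) = 0.68171.
State is unnormalized: ∫|ψ|² dx = 0.55833, and ∫ψ*·x²·ψ dx = 0.026572, so ⟨x²⟩ = 0.026572 / 0.55833.
⟨x²⟩ = 0.047593.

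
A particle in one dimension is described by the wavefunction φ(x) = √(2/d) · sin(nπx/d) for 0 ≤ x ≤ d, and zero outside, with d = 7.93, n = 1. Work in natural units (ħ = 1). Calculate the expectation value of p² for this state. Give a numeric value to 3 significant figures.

0.157

p² φ = −ħ² d²φ/dx²; ⟨p²⟩ = −ħ² ∫ φ*·φ'' dx.
d/dx sin(nπx/d) = (nπ/d)·cos(nπx/d) and d²/dx² sin(nπx/d) = −(nπ/d)²·sin(nπx/d); on 0 ≤ x ≤ d, ∫sin²(nπx/d) dx = d/2 and ∫sin(nπx/d)·cos(nπx/d) dx = 0.
⟨p²⟩ = 0.15695.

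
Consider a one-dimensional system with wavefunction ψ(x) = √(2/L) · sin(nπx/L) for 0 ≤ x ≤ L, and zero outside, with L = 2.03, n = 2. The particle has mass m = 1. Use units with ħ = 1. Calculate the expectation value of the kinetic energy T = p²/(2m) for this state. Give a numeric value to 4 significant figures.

T = −(ħ²/2m) d²/dx², so ⟨T⟩ = −(ħ²/2m) ∫ ψ*·ψ'' dx; with m = 1.
d/dx sin(nπx/L) = (nπ/L)·cos(nπx/L) and d²/dx² sin(nπx/L) = −(nπ/L)²·sin(nπx/L); on 0 ≤ x ≤ L, ∫sin²(nπx/L) dx = L/2 and ∫sin(nπx/L)·cos(nπx/L) dx = 0.
⟨T⟩ = 4.7900.

4.790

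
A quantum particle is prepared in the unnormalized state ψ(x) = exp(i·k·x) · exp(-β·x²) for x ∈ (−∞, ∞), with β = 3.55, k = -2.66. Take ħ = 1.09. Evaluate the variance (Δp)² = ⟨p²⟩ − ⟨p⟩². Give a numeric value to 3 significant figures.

4.22

Compute ⟨p⟩ and ⟨p²⟩ separately; (Δp)² = ⟨p²⟩ − ⟨p⟩².
Gaussian moments: ∫x^(2j)·e^(−2βx²) dx = (2j−1)!!/(4β)^j · √(π/(2β)), odd powers integrate to 0; here √(π/(2β)) = 0.66519. Derivatives: ψ′ = (ik − 2βx)·ψ, ψ″ = ((ik − 2βx)² − 2β)·ψ; the odd-in-x pieces drop out.
Normalization: ∫|ψ|² dx = 0.66519.
⟨p⟩ = -2.8994 and ⟨p²⟩ = 12.624.
(Δp)² = 12.624 − (-2.8994)² = 4.2178.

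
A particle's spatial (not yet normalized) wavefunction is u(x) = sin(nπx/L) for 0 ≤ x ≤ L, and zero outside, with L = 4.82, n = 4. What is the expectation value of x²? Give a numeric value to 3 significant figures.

7.67

⟨x²⟩ = ∫ x²·|u|² dx / ∫|u|² dx (integrals over the domain).
With sin²θ = (1 − cos2θ)/2 on 0 ≤ x ≤ L: ∫sin²(nπx/L) dx = L/2, ∫x·sin²(nπx/L) dx = L²/4, ∫x²·sin²(nπx/L) dx = L³·(1/6 − 1/(4n²π²)); higher powers xᵏ the same way, integrating xᵏ·cos(2nπx/L) by parts.
State is unnormalized: ∫|u|² dx = 2.4100, and ∫u*·x²·u dx = 18.486, so ⟨x²⟩ = 18.486 / 2.4100.
⟨x²⟩ = 7.6706.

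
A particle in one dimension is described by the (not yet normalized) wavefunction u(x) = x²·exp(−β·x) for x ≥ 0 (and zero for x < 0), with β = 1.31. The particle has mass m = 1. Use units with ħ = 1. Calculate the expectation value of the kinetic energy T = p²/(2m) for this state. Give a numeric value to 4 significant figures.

0.2860

T = −(ħ²/2m) d²/dx², so ⟨T⟩ = −(ħ²/2m) ∫ u*·u'' dx / ∫|u|² dx; with m = 1.
Differentiate x²·exp(−β·x) with the product rule; every integrand then reduces to terms xʲ·e^(−2βx) on [0, ∞), with ∫₀^∞ xʲ·e^(−2βx) dx = j!/(2β)^(j+1).
State is unnormalized: ∫|u|² dx = 0.19440, and ∫u*·(−ħ²/2m · u'') dx = 0.055603, so ⟨T⟩ = 0.055603 / 0.19440.
⟨T⟩ = 0.28602.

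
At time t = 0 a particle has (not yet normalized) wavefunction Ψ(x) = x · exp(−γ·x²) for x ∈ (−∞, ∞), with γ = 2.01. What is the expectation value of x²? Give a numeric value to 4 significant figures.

0.3731

⟨x²⟩ = ∫ x²·|Ψ|² dx / ∫|Ψ|² dx (integrals over the domain).
Expand each integrand as polynomial × e^(−2γx²) and use ∫x^(2j)·e^(−2γx²) dx = (2j−1)!!/(4γ)^j · √(π/(2γ)), odd powers → 0; here √(π/(2γ)) = 0.88402.
State is unnormalized: ∫|Ψ|² dx = 0.10995, and ∫Ψ*·x²·Ψ dx = 0.041027, so ⟨x²⟩ = 0.041027 / 0.10995.
⟨x²⟩ = 0.37313.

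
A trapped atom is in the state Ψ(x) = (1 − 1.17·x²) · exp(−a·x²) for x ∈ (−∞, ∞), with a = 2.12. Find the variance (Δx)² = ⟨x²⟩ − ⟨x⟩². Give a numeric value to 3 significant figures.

Compute ⟨x⟩ and ⟨x²⟩ separately, then (Δx)² = ⟨x²⟩ − ⟨x⟩².
Expand each integrand as polynomial × e^(−2ax²) and use ∫x^(2j)·e^(−2ax²) dx = (2j−1)!!/(4a)^j · √(π/(2a)), odd powers → 0; here √(π/(2a)) = 0.86078.
Normalization: ∫|Ψ|² dx = 0.67241.
⟨x⟩ = 0.0000 and ⟨x²⟩ = 0.069096.
(Δx)² = 0.069096 − (0.0000)² = 0.069096.

0.0691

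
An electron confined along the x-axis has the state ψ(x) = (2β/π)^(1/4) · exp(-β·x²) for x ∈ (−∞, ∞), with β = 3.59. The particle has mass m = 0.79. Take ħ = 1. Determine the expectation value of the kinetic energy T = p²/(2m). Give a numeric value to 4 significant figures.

T = −(ħ²/2m) d²/dx², so ⟨T⟩ = −(ħ²/2m) ∫ ψ*·ψ'' dx; with m = 0.79.
Gaussian moments: ∫x^(2j)·e^(−2βx²) dx = (2j−1)!!/(4β)^j · √(π/(2β)), odd powers integrate to 0; here √(π/(2β)) = 0.66147. Derivatives: d/dx e^(−βx²) = −2βx·e^(−βx²), d²/dx² e^(−βx²) = (4β²x² − 2β)·e^(−βx²).
⟨T⟩ = 2.2722.

2.272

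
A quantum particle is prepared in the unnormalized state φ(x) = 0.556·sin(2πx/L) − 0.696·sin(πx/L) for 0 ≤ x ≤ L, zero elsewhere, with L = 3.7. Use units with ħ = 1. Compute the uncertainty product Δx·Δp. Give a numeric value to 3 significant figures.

Δx = √(⟨x²⟩−⟨x⟩²), Δp = √(⟨p²⟩−⟨p⟩²).
On 0 ≤ x ≤ L (j ≠ l): ∫sin²(jπx/L) dx = L/2, ∫sin(jπx/L)·sin(lπx/L) dx = 0; diagonal moments ∫x·sin²(jπx/L) dx = L²/4, ∫x²·sin²(jπx/L) dx = L³·(1/6 − 1/(4j²π²)); cross terms ∫x·sin(jπx/L)·sin(lπx/L) dx = 0 for j + l even and −4jlL²/(π²(j² − l²)²) for j + l odd, ∫x²·sin(jπx/L)·sin(lπx/L) dx = (−1)^(j+l)·4jlL³/(π²(j² − l²)²); higher powers the same way via product-to-sum and parts. d²/dx² sin(jπx/L) = −(jπ/L)²·sin(jπx/L); on 0 ≤ x ≤ L, ∫sin²(jπx/L) dx = L/2 and ∫sin(jπx/L)·sin(lπx/L) dx = 0 for j ≠ l, so only diagonal terms survive in ∫|φ|² and ∫φ·φ″; ∫φ·φ′ dx = [φ²/2] between the walls = 0.
Normalization: ∫|φ|² dx = 1.4681.
⟨x⟩ = 2.5000, ⟨x²⟩ = 6.4774 ⇒ Δx = 0.47688.
⟨p⟩ = 0.0000, ⟨p²⟩ = 1.5635 ⇒ Δp = 1.2504.
Δx·Δp = 0.59628.

0.596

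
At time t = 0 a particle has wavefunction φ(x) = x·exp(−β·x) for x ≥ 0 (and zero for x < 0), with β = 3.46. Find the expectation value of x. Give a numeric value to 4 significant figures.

0.4335

⟨x⟩ = ∫ x·|φ|² dx / ∫|φ|² dx (integrals over the domain).
Every integrand reduces to terms xʲ·e^(−2βx) on [0, ∞); use ∫₀^∞ xʲ·e^(−2βx) dx = j!/(2β)^(j+1).
State is unnormalized: ∫|φ|² dx = 0.0060355, and ∫φ*·x·φ dx = 0.0026165, so ⟨x⟩ = 0.0026165 / 0.0060355.
⟨x⟩ = 0.43353.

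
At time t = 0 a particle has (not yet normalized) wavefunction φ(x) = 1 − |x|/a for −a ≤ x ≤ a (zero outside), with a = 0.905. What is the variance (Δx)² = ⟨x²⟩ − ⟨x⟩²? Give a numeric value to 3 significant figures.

0.0819

Compute ⟨x⟩ and ⟨x²⟩ separately, then (Δx)² = ⟨x²⟩ − ⟨x⟩².
φ is even, so ∫ over [−a, a] = 2∫₀ᵃ with φ = 1 − x/a there: ∫₀ᵃ (1 − x/a)² dx = a/3, ∫₀ᵃ x²(1 − x/a)² dx = a³/30, ∫₀ᵃ x⁴(1 − x/a)² dx = a⁵/105.
Normalization: ∫|φ|² dx = 0.60333.
⟨x⟩ = 0.0000 and ⟨x²⟩ = 0.081903.
(Δx)² = 0.081903 − (0.0000)² = 0.081903.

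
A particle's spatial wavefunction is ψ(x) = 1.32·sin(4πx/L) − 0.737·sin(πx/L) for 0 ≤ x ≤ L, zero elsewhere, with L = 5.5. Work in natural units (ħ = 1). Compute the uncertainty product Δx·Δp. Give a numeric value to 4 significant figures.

2.904

Δx = √(⟨x²⟩−⟨x⟩²), Δp = √(⟨p²⟩−⟨p⟩²).
On 0 ≤ x ≤ L (j ≠ l): ∫sin²(jπx/L) dx = L/2, ∫sin(jπx/L)·sin(lπx/L) dx = 0; diagonal moments ∫x·sin²(jπx/L) dx = L²/4, ∫x²·sin²(jπx/L) dx = L³·(1/6 − 1/(4j²π²)); cross terms ∫x·sin(jπx/L)·sin(lπx/L) dx = 0 for j + l even and −4jlL²/(π²(j² − l²)²) for j + l odd, ∫x²·sin(jπx/L)·sin(lπx/L) dx = (−1)^(j+l)·4jlL³/(π²(j² − l²)²); higher powers the same way via product-to-sum and parts. d²/dx² sin(jπx/L) = −(jπ/L)²·sin(jπx/L); on 0 ≤ x ≤ L, ∫sin²(jπx/L) dx = L/2 and ∫sin(jπx/L)·sin(lπx/L) dx = 0 for j ≠ l, so only diagonal terms survive in ∫|ψ|² and ∫ψ·ψ″; ∫ψ·ψ′ dx = [ψ²/2] between the walls = 0.
Normalization: ∫|ψ|² dx = 6.2853.
⟨x⟩ = 2.8175, ⟨x²⟩ = 10.017 ⇒ Δx = 1.4419.
⟨p⟩ = 0.0000, ⟨p²⟩ = 4.0572 ⇒ Δp = 2.0143.
Δx·Δp = 2.9043.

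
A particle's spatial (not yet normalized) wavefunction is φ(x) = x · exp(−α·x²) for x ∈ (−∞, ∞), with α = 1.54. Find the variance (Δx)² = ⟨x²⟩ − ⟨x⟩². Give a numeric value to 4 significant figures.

Compute ⟨x⟩ and ⟨x²⟩ separately, then (Δx)² = ⟨x²⟩ − ⟨x⟩².
Expand each integrand as polynomial × e^(−2αx²) and use ∫x^(2j)·e^(−2αx²) dx = (2j−1)!!/(4α)^j · √(π/(2α)), odd powers → 0; here √(π/(2α)) = 1.0099.
Normalization: ∫|φ|² dx = 0.16395.
⟨x⟩ = 0.0000 and ⟨x²⟩ = 0.48701.
(Δx)² = 0.48701 − (0.0000)² = 0.48701.

0.4870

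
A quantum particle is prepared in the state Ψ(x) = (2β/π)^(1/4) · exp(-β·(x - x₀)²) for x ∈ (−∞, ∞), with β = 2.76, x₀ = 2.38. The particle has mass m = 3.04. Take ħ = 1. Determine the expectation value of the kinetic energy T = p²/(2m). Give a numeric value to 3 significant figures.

0.454

T = −(ħ²/2m) d²/dx², so ⟨T⟩ = −(ħ²/2m) ∫ Ψ*·Ψ'' dx; with m = 3.04.
Gaussian moments (u = x − x₀): ∫u^(2j)·e^(−2βu²) du = (2j−1)!!/(4β)^j · √(π/(2β)), odd powers integrate to 0; here √(π/(2β)) = 0.75441. Derivatives: d/dx e^(−βu²) = −2βu·e^(−βu²), d²/dx² e^(−βu²) = (4β²u² − 2β)·e^(−βu²).
⟨T⟩ = 0.45395.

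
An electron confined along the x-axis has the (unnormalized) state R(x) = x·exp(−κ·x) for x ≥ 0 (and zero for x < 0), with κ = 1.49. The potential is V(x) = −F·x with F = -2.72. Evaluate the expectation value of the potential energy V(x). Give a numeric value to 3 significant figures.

⟨V⟩ = ∫ V(x)·|R|² dx / ∫|R|² dx.
Every integrand reduces to terms xʲ·e^(−2κx) on [0, ∞); use ∫₀^∞ xʲ·e^(−2κx) dx = j!/(2κ)^(j+1).
State is unnormalized: ∫|R|² dx = 0.075576, and ∫R*·V(x)·R dx = 0.20695, so ⟨V⟩ = 0.20695 / 0.075576.
⟨V⟩ = 2.7383.

2.74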